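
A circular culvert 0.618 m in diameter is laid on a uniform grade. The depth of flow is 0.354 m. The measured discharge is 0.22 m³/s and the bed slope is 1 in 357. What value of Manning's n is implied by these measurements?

For a circular section of diameter D = 0.618 m at depth y = 0.354 m, the central angle is θ = 2 arccos(1 − 2y/D) = 3.434 rad. Then A = (D²/8)(θ − sin θ) = 0.1777 m² and P = Dθ/2 = 1.061 m.
Hydraulic radius R = A/P = 0.1777/1.061 = 0.1675 m.
Rearranging Manning's equation: n = (1/Q) A R^(2/3) S^(1/2) = (1/0.22) × 0.1777 × 0.1675^(2/3) × √0.002801 = 0.013.

n = 0.013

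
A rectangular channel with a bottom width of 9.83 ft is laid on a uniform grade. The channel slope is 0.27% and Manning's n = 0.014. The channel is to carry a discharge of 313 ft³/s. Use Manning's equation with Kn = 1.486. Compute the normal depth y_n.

Manning's equation rearranged: A R^(2/3) = nQ / (1.486·√S) = 0.014 × 313 / (1.486 × √0.0027) = 56.75.
Trying y = 2.51 ft: A R^(2/3) = 34.61 — too small.
Trying y = 4.16 ft: A R^(2/3) = 70.28 — too large.
Trying y = 3.56 ft: A R^(2/3) = 56.74 — ≈ 56.75.

y_n = 3.56 ft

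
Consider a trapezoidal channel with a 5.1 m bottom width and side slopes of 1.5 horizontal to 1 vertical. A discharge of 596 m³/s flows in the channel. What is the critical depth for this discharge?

At critical depth, Q² T / (g A³) = 1, i.e. A³/T = Q²/g = 596²/9.81 = 36210.
At y = 7.85 m: A³/T = 81140 — too large.
At y = 4.82 m: A³/T = 10730 — too small.
At y = 6.49 m: A³/T = 36320 — ≈ 36210.

y_c = 6.49 m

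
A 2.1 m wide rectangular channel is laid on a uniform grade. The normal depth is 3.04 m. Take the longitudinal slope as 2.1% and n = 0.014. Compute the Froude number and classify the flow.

supercritical

Flow area A = b·y = 2.1 × 3.04 = 6.384 m². Wetted perimeter P = b + 2y = 2.1 + 2×3.04 = 8.18 m.
Hydraulic radius R = A/P = 6.384/8.18 = 0.7804 m.
V = (1/n) R^(2/3) √S = (1/0.014) × 0.7804^(2/3) × √0.021 = 8.774 m/s. Hydraulic depth D_h = A/T = 6.384/2.1 = 3.04 m.
Froude number Fr = V/√(g·D_h) = 8.774/√(9.81×3.04) = 1.61, which is greater than 1, so the flow is supercritical.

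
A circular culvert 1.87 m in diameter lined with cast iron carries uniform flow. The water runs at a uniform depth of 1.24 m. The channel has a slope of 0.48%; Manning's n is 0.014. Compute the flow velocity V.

For a circular section of diameter D = 1.87 m at depth y = 1.24 m, the central angle is θ = 2 arccos(1 − 2y/D) = 3.806 rad. Then A = (D²/8)(θ − sin θ) = 1.933 m² and P = Dθ/2 = 3.559 m.
Hydraulic radius R = A/P = 1.933/3.559 = 0.5432 m.
From Manning's equation, V = (1/n) R^(2/3) S^(1/2) = (1/0.014) × 0.5432^(2/3) × 0.0048^(1/2) = 3.29 m/s.

V = 3.29 m/s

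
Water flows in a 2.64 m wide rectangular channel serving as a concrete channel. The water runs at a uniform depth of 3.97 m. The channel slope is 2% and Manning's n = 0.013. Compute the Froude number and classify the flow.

supercritical

Flow area A = b·y = 2.64 × 3.97 = 10.48 m². Wetted perimeter P = b + 2y = 2.64 + 2×3.97 = 10.58 m.
Hydraulic radius R = A/P = 10.48/10.58 = 0.9906 m.
V = (1/n) R^(2/3) √S = (1/0.013) × 0.9906^(2/3) × √0.02 = 10.81 m/s. Hydraulic depth D_h = A/T = 10.48/2.64 = 3.97 m.
Froude number Fr = V/√(g·D_h) = 10.81/√(9.81×3.97) = 1.73, which is greater than 1, so the flow is supercritical.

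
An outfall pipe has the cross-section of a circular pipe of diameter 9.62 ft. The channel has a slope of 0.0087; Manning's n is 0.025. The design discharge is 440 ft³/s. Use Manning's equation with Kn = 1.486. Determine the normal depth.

Manning's equation rearranged: A R^(2/3) = nQ / (1.486·√S) = 0.025 × 440 / (1.486 × √0.0087) = 79.36.
Trying y = 6.54 ft: A R^(2/3) = 105.1 — too large.
Trying y = 5.42 ft: A R^(2/3) = 79.44 — close enough.

y_n = 5.42 ft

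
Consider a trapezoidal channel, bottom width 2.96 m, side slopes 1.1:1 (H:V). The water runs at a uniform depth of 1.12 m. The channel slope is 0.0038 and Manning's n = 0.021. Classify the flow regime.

subcritical

With bottom width b = 2.96 m and side slope z = 1.1: A = (b + zy)y = (2.96 + 1.1×1.12)×1.12 = 4.695 m²; P = b + 2y√(1+z²) = 2.96 + 2×1.12×1.487 = 6.29 m.
Hydraulic radius R = A/P = 4.695/6.29 = 0.7464 m.
V = (1/n) R^(2/3) √S = (1/0.021) × 0.7464^(2/3) × √0.0038 = 2.415 m/s. Hydraulic depth D_h = A/T = 4.695/5.424 = 0.8656 m.
Froude number Fr = V/√(g·D_h) = 2.415/√(9.81×0.8656) = 0.829, which is less than 1, so the flow is subcritical.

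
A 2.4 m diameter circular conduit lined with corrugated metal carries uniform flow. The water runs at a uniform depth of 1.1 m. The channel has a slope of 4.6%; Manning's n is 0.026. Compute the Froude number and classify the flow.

supercritical

For a circular section of diameter D = 2.4 m at depth y = 1.1 m, the central angle is θ = 2 arccos(1 − 2y/D) = 2.975 rad. Then A = (D²/8)(θ − sin θ) = 2.022 m² and P = Dθ/2 = 3.57 m.
Hydraulic radius R = A/P = 2.022/3.57 = 0.5665 m.
V = (1/n) R^(2/3) √S = (1/0.026) × 0.5665^(2/3) × √0.046 = 5.648 m/s. Hydraulic depth D_h = A/T = 2.022/2.392 = 0.8455 m.
Froude number Fr = V/√(g·D_h) = 5.648/√(9.81×0.8455) = 1.96, which is greater than 1, so the flow is supercritical.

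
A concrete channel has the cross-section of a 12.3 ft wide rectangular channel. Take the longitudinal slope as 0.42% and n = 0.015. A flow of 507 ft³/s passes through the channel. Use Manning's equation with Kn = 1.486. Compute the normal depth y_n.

Manning's equation rearranged: A R^(2/3) = nQ / (1.486·√S) = 0.015 × 507 / (1.486 × √0.0042) = 78.97.
Trying y = 2.85 ft: A R^(2/3) = 54.67 — low.
Trying y = 4.13 ft: A R^(2/3) = 92.84 — high.
Trying y = 3.68 ft: A R^(2/3) = 78.92 — matches.

y_n = 3.68 ft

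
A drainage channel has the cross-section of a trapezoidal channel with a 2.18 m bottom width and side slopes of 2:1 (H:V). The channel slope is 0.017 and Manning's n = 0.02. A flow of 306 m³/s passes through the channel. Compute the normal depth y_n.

y_n = 3.48 m

Manning's equation rearranged: A R^(2/3) = nQ / (1·√S) = 0.02 × 306 / (√0.017) = 46.94.
Try y = 2.43 m: A R^(2/3) = 20.49 — too small.
Try y = 3.48 m: A R^(2/3) = 46.94 — close enough.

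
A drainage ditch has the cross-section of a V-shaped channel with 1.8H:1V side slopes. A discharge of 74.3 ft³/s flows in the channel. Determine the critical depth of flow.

At critical depth, Q² T / (g A³) = 1, i.e. A³/T = Q²/g = 74.3²/32.2 = 171.4.
Trying y = 2.77 ft: A³/T = 264.2 — too large.
Trying y = 2.26 ft: A³/T = 95.51 — too small.
Trying y = 2.54 ft: A³/T = 171.3 — matches.

y_c = 2.54 ft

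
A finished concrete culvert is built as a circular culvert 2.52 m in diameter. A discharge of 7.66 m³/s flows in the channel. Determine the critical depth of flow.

At critical depth, Q² T / (g A³) = 1, i.e. A³/T = Q²/g = 7.66²/9.81 = 5.981.
At y = 1.42 m: A³/T = 9.716 — high.
At y = 1.25 m: A³/T = 5.97 — close enough.

y_c = 1.25 m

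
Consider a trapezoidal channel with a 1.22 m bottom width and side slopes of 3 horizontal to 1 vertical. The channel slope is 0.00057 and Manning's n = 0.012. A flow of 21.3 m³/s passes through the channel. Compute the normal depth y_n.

Manning's equation rearranged: A R^(2/3) = nQ / (1·√S) = 0.012 × 21.3 / (√0.00057) = 10.71.
Try y = 1.53 m: A R^(2/3) = 7.761 — low.
Try y = 1.75 m: A R^(2/3) = 10.72 — ≈ 10.71.

y_n = 1.75 m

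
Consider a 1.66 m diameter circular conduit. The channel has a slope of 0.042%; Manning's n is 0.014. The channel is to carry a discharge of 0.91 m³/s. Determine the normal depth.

Manning's equation rearranged: A R^(2/3) = nQ / (1·√S) = 0.014 × 0.91 / (√0.00042) = 0.6216.
At y = 0.951 m: A R^(2/3) = 0.7528 — too large.
At y = 0.735 m: A R^(2/3) = 0.4874 — too small.
At y = 0.846 m: A R^(2/3) = 0.6218 — matches.

y_n = 0.846 m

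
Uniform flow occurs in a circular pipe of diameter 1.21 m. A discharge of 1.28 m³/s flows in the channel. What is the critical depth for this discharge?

At critical depth, Q² T / (g A³) = 1, i.e. A³/T = Q²/g = 1.28²/9.81 = 0.167.
At y = 0.702 m: A³/T = 0.2772 — over.
At y = 0.538 m: A³/T = 0.1003 — short.
At y = 0.615 m: A³/T = 0.1672 — matches.

y_c = 0.615 m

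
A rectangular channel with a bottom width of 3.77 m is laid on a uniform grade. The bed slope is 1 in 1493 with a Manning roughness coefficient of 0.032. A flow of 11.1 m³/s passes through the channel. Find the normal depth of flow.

y_n = 3.24 m

Manning's equation rearranged: A R^(2/3) = nQ / (1·√S) = 0.032 × 11.1 / (√0.0006698) = 13.72.
At y = 2.44 m: A R^(2/3) = 9.584 — low.
At y = 4.03 m: A R^(2/3) = 17.95 — high.
At y = 3.24 m: A R^(2/3) = 13.73 — close enough.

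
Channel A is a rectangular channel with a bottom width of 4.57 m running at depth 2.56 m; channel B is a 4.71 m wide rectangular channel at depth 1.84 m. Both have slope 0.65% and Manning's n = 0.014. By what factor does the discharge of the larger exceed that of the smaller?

1.5

Channel A: Flow area A = b·y = 4.57 × 2.56 = 11.7 m². Wetted perimeter P = b + 2y = 4.57 + 2×2.56 = 9.69 m. Hydraulic radius R = A/P = 11.7/9.69 = 1.207 m. Q_A = (1/0.014)·11.7·1.207^(2/3)·√0.0065 = 76.39 m³/s.
Channel B: Flow area A = b·y = 4.71 × 1.84 = 8.666 m². Wetted perimeter P = b + 2y = 4.71 + 2×1.84 = 8.39 m. Hydraulic radius R = A/P = 8.666/8.39 = 1.033 m. Q_B = (1/0.014)·8.666·1.033^(2/3)·√0.0065 = 51 m³/s.
The larger discharge is 76.39 m³/s and the smaller is 51 m³/s; the ratio is 1.5.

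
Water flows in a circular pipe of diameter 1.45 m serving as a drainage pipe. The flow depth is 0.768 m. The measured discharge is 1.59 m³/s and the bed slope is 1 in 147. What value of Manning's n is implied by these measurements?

For a circular section of diameter D = 1.45 m at depth y = 0.768 m, the central angle is θ = 2 arccos(1 − 2y/D) = 3.26 rad. Then A = (D²/8)(θ − sin θ) = 0.888 m² and P = Dθ/2 = 2.364 m.
Hydraulic radius R = A/P = 0.888/2.364 = 0.3757 m.
Rearranging Manning's equation: n = (1/Q) A R^(2/3) S^(1/2) = (1/1.59) × 0.888 × 0.3757^(2/3) × √0.006803 = 0.024.

n = 0.024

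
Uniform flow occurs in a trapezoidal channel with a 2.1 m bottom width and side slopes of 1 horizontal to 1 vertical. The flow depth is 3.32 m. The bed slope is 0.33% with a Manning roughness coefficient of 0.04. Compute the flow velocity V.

With bottom width b = 2.1 m and side slope z = 1: A = (b + zy)y = (2.1 + 1×3.32)×3.32 = 17.99 m²; P = b + 2y√(1+z²) = 2.1 + 2×3.32×1.414 = 11.49 m.
Hydraulic radius R = A/P = 17.99/11.49 = 1.566 m.
From Manning's equation, V = (1/n) R^(2/3) S^(1/2) = (1/0.04) × 1.566^(2/3) × 0.0033^(1/2) = 1.94 m/s.

V = 1.94 m/s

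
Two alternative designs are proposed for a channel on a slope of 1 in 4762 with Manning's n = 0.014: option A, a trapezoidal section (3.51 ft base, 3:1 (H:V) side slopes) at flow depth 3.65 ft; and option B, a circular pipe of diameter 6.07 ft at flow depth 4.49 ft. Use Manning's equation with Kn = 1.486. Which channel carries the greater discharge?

Channel A: With bottom width b = 3.51 ft and side slope z = 3: A = (b + zy)y = (3.51 + 3×3.65)×3.65 = 52.78 ft²; P = b + 2y√(1+z²) = 3.51 + 2×3.65×3.162 = 26.59 ft. Hydraulic radius R = A/P = 52.78/26.59 = 1.985 ft. Q_A = (1.486/0.014)·52.78·1.985^(2/3)·√0.00021 = 128.2 ft³/s.
Channel B: For a circular section of diameter D = 6.07 ft at depth y = 4.49 ft, the central angle is θ = 2 arccos(1 − 2y/D) = 4.142 rad. Then A = (D²/8)(θ − sin θ) = 22.95 ft² and P = Dθ/2 = 12.57 ft. Hydraulic radius R = A/P = 22.95/12.57 = 1.826 ft. Q_B = (1.486/0.014)·22.95·1.826^(2/3)·√0.00021 = 52.73 ft³/s.
Q_A = 128.2 ft³/s vs Q_B = 52.73 ft³/s, so channel A carries more.

channel A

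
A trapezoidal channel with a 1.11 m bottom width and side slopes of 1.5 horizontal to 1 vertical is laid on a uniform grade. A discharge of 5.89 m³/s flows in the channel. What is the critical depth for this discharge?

y_c = 0.951 m

At critical depth, Q² T / (g A³) = 1, i.e. A³/T = Q²/g = 5.89²/9.81 = 3.536.
At y = 0.824 m: A³/T = 2.017 — short.
At y = 1.07 m: A³/T = 5.675 — over.
At y = 0.951 m: A³/T = 3.542 — matches.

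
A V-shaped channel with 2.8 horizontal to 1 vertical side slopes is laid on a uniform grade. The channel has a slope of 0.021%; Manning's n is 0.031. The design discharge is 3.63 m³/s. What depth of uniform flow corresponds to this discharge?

Manning's equation rearranged: A R^(2/3) = nQ / (1·√S) = 0.031 × 3.63 / (√0.00021) = 7.765.
At y = 1.98 m: A R^(2/3) = 10.48 — high.
At y = 1.77 m: A R^(2/3) = 7.769 — matches.

y_n = 1.77 m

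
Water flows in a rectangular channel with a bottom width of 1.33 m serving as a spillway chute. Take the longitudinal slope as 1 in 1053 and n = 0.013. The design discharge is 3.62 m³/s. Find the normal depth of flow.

y_n = 1.85 m

Manning's equation rearranged: A R^(2/3) = nQ / (1·√S) = 0.013 × 3.62 / (√0.0009497) = 1.527.
Try y = 1.52 m: A R^(2/3) = 1.209 — short.
Try y = 2.04 m: A R^(2/3) = 1.713 — over.
Try y = 1.85 m: A R^(2/3) = 1.528 — ≈ 1.527.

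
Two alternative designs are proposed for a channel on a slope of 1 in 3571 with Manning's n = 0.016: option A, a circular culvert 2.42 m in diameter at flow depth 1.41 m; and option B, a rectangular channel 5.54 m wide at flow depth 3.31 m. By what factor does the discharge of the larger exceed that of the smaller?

Channel A: For a circular section of diameter D = 2.42 m at depth y = 1.41 m, the central angle is θ = 2 arccos(1 − 2y/D) = 3.474 rad. Then A = (D²/8)(θ − sin θ) = 2.782 m² and P = Dθ/2 = 4.203 m. Hydraulic radius R = A/P = 2.782/4.203 = 0.6618 m. Q_A = (1/0.016)·2.782·0.6618^(2/3)·√0.00028 = 2.209 m³/s.
Channel B: Flow area A = b·y = 5.54 × 3.31 = 18.34 m². Wetted perimeter P = b + 2y = 5.54 + 2×3.31 = 12.16 m. Hydraulic radius R = A/P = 18.34/12.16 = 1.508 m. Q_B = (1/0.016)·18.34·1.508^(2/3)·√0.00028 = 25.22 m³/s.
The larger discharge is 25.22 m³/s and the smaller is 2.209 m³/s; the ratio is 11.4.

11.4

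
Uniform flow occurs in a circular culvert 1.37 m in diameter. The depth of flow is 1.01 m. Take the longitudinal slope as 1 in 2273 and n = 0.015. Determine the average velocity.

V = 0.774 m/s

For a circular section of diameter D = 1.37 m at depth y = 1.01 m, the central angle is θ = 2 arccos(1 − 2y/D) = 4.13 rad. Then A = (D²/8)(θ − sin θ) = 1.165 m² and P = Dθ/2 = 2.829 m.
Hydraulic radius R = A/P = 1.165/2.829 = 0.4118 m.
From Manning's equation, V = (1/n) R^(2/3) S^(1/2) = (1/0.015) × 0.4118^(2/3) × 0.0004399^(1/2) = 0.774 m/s.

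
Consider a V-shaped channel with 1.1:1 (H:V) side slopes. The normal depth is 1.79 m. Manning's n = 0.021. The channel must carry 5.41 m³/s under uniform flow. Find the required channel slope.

S = 0.0018

For a triangular section with side slope z = 1.1: A = zy² = 1.1×1.79² = 3.525 m²; P = 2y√(1+z²) = 2×1.79×1.487 = 5.322 m.
Hydraulic radius R = A/P = 3.525/5.322 = 0.6622 m.
From Manning's equation, S = [nQ / (1 A R^(2/3))]² = [0.021 × 5.41 / (1 × 3.525 × 0.6622^(2/3))]² = 0.0018.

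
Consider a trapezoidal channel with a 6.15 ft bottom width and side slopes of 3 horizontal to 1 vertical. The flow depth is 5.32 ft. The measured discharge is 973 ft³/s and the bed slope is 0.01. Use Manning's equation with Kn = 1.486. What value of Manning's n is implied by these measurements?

n = 0.037

With bottom width b = 6.15 ft and side slope z = 3: A = (b + zy)y = (6.15 + 3×5.32)×5.32 = 117.6 ft²; P = b + 2y√(1+z²) = 6.15 + 2×5.32×3.162 = 39.8 ft.
Hydraulic radius R = A/P = 117.6/39.8 = 2.956 ft.
Rearranging Manning's equation: n = (1.486/Q) A R^(2/3) S^(1/2) = (1.486/973) × 117.6 × 2.956^(2/3) × √0.01 = 0.037.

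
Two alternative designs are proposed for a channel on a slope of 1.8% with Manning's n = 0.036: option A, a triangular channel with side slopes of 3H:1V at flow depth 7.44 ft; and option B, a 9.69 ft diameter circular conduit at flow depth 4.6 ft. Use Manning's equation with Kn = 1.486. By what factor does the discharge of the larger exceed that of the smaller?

Channel A: For a triangular section with side slope z = 3: A = zy² = 3×7.44² = 166.1 ft²; P = 2y√(1+z²) = 2×7.44×3.162 = 47.05 ft. Hydraulic radius R = A/P = 166.1/47.05 = 3.529 ft. Q_A = (1.486/0.036)·166.1·3.529^(2/3)·√0.018 = 2132 ft³/s.
Channel B: For a circular section of diameter D = 9.69 ft at depth y = 4.6 ft, the central angle is θ = 2 arccos(1 − 2y/D) = 3.04 rad. Then A = (D²/8)(θ − sin θ) = 34.5 ft² and P = Dθ/2 = 14.73 ft. Hydraulic radius R = A/P = 34.5/14.73 = 2.342 ft. Q_B = (1.486/0.036)·34.5·2.342^(2/3)·√0.018 = 336.9 ft³/s.
The larger discharge is 2132 ft³/s and the smaller is 336.9 ft³/s; the ratio is 6.33.

6.33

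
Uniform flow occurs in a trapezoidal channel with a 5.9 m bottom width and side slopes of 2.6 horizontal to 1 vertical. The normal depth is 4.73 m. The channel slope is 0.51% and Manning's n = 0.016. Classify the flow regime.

supercritical

With bottom width b = 5.9 m and side slope z = 2.6: A = (b + zy)y = (5.9 + 2.6×4.73)×4.73 = 86.08 m²; P = b + 2y√(1+z²) = 5.9 + 2×4.73×2.786 = 32.25 m.
Hydraulic radius R = A/P = 86.08/32.25 = 2.669 m.
V = (1/n) R^(2/3) √S = (1/0.016) × 2.669^(2/3) × √0.0051 = 8.588 m/s. Hydraulic depth D_h = A/T = 86.08/30.5 = 2.823 m.
Froude number Fr = V/√(g·D_h) = 8.588/√(9.81×2.823) = 1.63, which is greater than 1, so the flow is supercritical.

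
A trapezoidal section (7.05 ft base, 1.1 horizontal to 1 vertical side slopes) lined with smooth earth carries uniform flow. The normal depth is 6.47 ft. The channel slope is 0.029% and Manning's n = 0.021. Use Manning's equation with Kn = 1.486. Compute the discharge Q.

With bottom width b = 7.05 ft and side slope z = 1.1: A = (b + zy)y = (7.05 + 1.1×6.47)×6.47 = 91.66 ft²; P = b + 2y√(1+z²) = 7.05 + 2×6.47×1.487 = 26.29 ft.
Hydraulic radius R = A/P = 91.66/26.29 = 3.487 ft.
Manning's equation: Q = (1.486/n) A R^(2/3) S^(1/2) = (1.486/0.021) × 91.66 × 3.487^(2/3) × 0.00029^(1/2) = 254 ft³/s.

Q = 254 ft³/s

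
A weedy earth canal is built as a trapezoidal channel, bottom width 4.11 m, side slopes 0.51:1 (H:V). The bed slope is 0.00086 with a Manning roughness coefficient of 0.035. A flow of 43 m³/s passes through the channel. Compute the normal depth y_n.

Manning's equation rearranged: A R^(2/3) = nQ / (1·√S) = 0.035 × 43 / (√0.00086) = 51.32.
At y = 5.65 m: A R^(2/3) = 69.86 — too large.
At y = 3.62 m: A R^(2/3) = 31.45 — too small.
At y = 4.77 m: A R^(2/3) = 51.28 — matches.

y_n = 4.77 m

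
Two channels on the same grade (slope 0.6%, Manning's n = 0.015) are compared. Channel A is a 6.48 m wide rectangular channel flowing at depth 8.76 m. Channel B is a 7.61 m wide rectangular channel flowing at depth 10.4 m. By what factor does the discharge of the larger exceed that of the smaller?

1.55

Channel A: Flow area A = b·y = 6.48 × 8.76 = 56.76 m². Wetted perimeter P = b + 2y = 6.48 + 2×8.76 = 24 m. Hydraulic radius R = A/P = 56.76/24 = 2.365 m. Q_A = (1/0.015)·56.76·2.365^(2/3)·√0.006 = 520.4 m³/s.
Channel B: Flow area A = b·y = 7.61 × 10.4 = 79.14 m². Wetted perimeter P = b + 2y = 7.61 + 2×10.4 = 28.41 m. Hydraulic radius R = A/P = 79.14/28.41 = 2.786 m. Q_B = (1/0.015)·79.14·2.786^(2/3)·√0.006 = 809.2 m³/s.
The larger discharge is 809.2 m³/s and the smaller is 520.4 m³/s; the ratio is 1.55.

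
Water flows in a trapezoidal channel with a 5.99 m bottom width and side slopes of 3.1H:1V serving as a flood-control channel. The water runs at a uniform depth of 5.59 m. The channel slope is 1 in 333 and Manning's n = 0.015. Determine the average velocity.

V = 7.72 m/s

With bottom width b = 5.99 m and side slope z = 3.1: A = (b + zy)y = (5.99 + 3.1×5.59)×5.59 = 130.4 m²; P = b + 2y√(1+z²) = 5.99 + 2×5.59×3.257 = 42.41 m.
Hydraulic radius R = A/P = 130.4/42.41 = 3.074 m.
From Manning's equation, V = (1/n) R^(2/3) S^(1/2) = (1/0.015) × 3.074^(2/3) × 0.003003^(1/2) = 7.72 m/s.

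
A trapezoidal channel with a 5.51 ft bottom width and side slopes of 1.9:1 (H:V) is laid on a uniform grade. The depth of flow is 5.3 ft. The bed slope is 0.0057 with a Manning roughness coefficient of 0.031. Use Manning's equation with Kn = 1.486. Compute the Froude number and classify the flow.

subcritical

With bottom width b = 5.51 ft and side slope z = 1.9: A = (b + zy)y = (5.51 + 1.9×5.3)×5.3 = 82.57 ft²; P = b + 2y√(1+z²) = 5.51 + 2×5.3×2.147 = 28.27 ft.
Hydraulic radius R = A/P = 82.57/28.27 = 2.921 ft.
V = (1.486/n) R^(2/3) √S = (1.486/0.031) × 2.921^(2/3) × √0.0057 = 7.395 ft/s. Hydraulic depth D_h = A/T = 82.57/25.65 = 3.219 ft.
Froude number Fr = V/√(g·D_h) = 7.395/√(32.2×3.219) = 0.726, which is less than 1, so the flow is subcritical.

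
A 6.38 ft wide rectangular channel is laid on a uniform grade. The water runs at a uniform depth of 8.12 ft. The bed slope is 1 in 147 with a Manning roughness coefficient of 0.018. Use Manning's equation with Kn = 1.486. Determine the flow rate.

Flow area A = b·y = 6.38 × 8.12 = 51.81 ft². Wetted perimeter P = b + 2y = 6.38 + 2×8.12 = 22.62 ft.
Hydraulic radius R = A/P = 51.81/22.62 = 2.29 ft.
Manning's equation: Q = (1.486/n) A R^(2/3) S^(1/2) = (1.486/0.018) × 51.81 × 2.29^(2/3) × 0.006803^(1/2) = 613 ft³/s.

Q = 613 ft³/s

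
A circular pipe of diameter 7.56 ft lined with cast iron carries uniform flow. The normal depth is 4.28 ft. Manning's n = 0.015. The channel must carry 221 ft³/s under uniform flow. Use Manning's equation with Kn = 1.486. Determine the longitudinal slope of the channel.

S = 0.00281

For a circular section of diameter D = 7.56 ft at depth y = 4.28 ft, the central angle is θ = 2 arccos(1 − 2y/D) = 3.407 rad. Then A = (D²/8)(θ − sin θ) = 26.21 ft² and P = Dθ/2 = 12.88 ft.
Hydraulic radius R = A/P = 26.21/12.88 = 2.035 ft.
From Manning's equation, S = [nQ / (1.486 A R^(2/3))]² = [0.015 × 221 / (1.486 × 26.21 × 2.035^(2/3))]² = 0.00281.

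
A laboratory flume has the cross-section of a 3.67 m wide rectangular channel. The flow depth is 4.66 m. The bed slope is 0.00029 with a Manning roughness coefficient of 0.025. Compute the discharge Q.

Q = 14 m³/s

Flow area A = b·y = 3.67 × 4.66 = 17.1 m². Wetted perimeter P = b + 2y = 3.67 + 2×4.66 = 12.99 m.
Hydraulic radius R = A/P = 17.1/12.99 = 1.317 m.
Manning's equation: Q = (1/n) A R^(2/3) S^(1/2) = (1/0.025) × 17.1 × 1.317^(2/3) × 0.00029^(1/2) = 14 m³/s.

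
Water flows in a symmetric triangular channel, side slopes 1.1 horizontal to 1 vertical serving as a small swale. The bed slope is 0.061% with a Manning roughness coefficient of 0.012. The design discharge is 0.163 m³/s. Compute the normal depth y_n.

y_n = 0.478 m

Manning's equation rearranged: A R^(2/3) = nQ / (1·√S) = 0.012 × 0.163 / (√0.00061) = 0.0792.
Trying y = 0.548 m: A R^(2/3) = 0.114 — over.
Trying y = 0.335 m: A R^(2/3) = 0.03069 — short.
Trying y = 0.478 m: A R^(2/3) = 0.07919 — matches.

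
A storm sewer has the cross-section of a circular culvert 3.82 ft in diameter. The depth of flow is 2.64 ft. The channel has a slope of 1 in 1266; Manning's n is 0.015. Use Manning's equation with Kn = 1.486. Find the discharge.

For a circular section of diameter D = 3.82 ft at depth y = 2.64 ft, the central angle is θ = 2 arccos(1 − 2y/D) = 3.926 rad. Then A = (D²/8)(θ − sin θ) = 8.45 ft² and P = Dθ/2 = 7.499 ft.
Hydraulic radius R = A/P = 8.45/7.499 = 1.127 ft.
Manning's equation: Q = (1.486/n) A R^(2/3) S^(1/2) = (1.486/0.015) × 8.45 × 1.127^(2/3) × 0.0007899^(1/2) = 25.5 ft³/s.

Q = 25.5 ft³/s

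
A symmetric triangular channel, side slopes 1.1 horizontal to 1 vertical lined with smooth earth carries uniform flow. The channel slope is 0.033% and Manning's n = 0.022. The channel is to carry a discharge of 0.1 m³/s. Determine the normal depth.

y_n = 0.561 m

Manning's equation rearranged: A R^(2/3) = nQ / (1·√S) = 0.022 × 0.1 / (√0.00033) = 0.1211.
Trying y = 0.425 m: A R^(2/3) = 0.05788 — low.
Trying y = 0.714 m: A R^(2/3) = 0.2309 — high.
Trying y = 0.561 m: A R^(2/3) = 0.1214 — close enough.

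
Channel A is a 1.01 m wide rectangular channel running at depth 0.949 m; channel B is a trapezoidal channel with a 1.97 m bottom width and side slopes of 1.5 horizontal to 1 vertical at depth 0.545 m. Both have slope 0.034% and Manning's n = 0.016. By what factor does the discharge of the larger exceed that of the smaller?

1.76

Channel A: Flow area A = b·y = 1.01 × 0.949 = 0.9585 m². Wetted perimeter P = b + 2y = 1.01 + 2×0.949 = 2.908 m. Hydraulic radius R = A/P = 0.9585/2.908 = 0.3296 m. Q_A = (1/0.016)·0.9585·0.3296^(2/3)·√0.00034 = 0.5271 m³/s.
Channel B: With bottom width b = 1.97 m and side slope z = 1.5: A = (b + zy)y = (1.97 + 1.5×0.545)×0.545 = 1.519 m²; P = b + 2y√(1+z²) = 1.97 + 2×0.545×1.803 = 3.935 m. Hydraulic radius R = A/P = 1.519/3.935 = 0.3861 m. Q_B = (1/0.016)·1.519·0.3861^(2/3)·√0.00034 = 0.9283 m³/s.
The larger discharge is 0.9283 m³/s and the smaller is 0.5271 m³/s; the ratio is 1.76.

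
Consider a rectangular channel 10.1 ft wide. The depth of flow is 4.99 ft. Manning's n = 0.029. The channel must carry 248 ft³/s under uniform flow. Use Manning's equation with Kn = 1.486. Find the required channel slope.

Flow area A = b·y = 10.1 × 4.99 = 50.4 ft². Wetted perimeter P = b + 2y = 10.1 + 2×4.99 = 20.08 ft.
Hydraulic radius R = A/P = 50.4/20.08 = 2.51 ft.
From Manning's equation, S = [nQ / (1.486 A R^(2/3))]² = [0.029 × 248 / (1.486 × 50.4 × 2.51^(2/3))]² = 0.0027.

S = 0.0027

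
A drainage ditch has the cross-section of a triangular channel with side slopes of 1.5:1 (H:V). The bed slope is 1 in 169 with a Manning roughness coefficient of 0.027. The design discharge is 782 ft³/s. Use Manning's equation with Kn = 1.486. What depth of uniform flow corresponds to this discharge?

y_n = 7.57 ft

Manning's equation rearranged: A R^(2/3) = nQ / (1.486·√S) = 0.027 × 782 / (1.486 × √0.005917) = 184.7.
At y = 9.13 ft: A R^(2/3) = 304.4 — too large.
At y = 5.39 ft: A R^(2/3) = 74.66 — too small.
At y = 7.57 ft: A R^(2/3) = 184.7 — ≈ 184.7.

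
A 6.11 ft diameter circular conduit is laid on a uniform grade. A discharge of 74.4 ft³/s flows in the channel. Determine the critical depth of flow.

At critical depth, Q² T / (g A³) = 1, i.e. A³/T = Q²/g = 74.4²/32.2 = 171.9.
Try y = 2.76 ft: A³/T = 349.8 — over.
Try y = 1.84 ft: A³/T = 73.38 — short.
Try y = 2.29 ft: A³/T = 170.9 — close enough.

y_c = 2.29 ft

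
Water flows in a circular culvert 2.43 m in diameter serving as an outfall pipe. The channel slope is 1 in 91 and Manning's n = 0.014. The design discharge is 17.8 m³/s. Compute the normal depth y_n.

Manning's equation rearranged: A R^(2/3) = nQ / (1·√S) = 0.014 × 17.8 / (√0.01099) = 2.377.
At y = 1.93 m: A R^(2/3) = 3.228 — over.
At y = 1.32 m: A R^(2/3) = 1.909 — short.
At y = 1.52 m: A R^(2/3) = 2.38 — matches.

y_n = 1.52 m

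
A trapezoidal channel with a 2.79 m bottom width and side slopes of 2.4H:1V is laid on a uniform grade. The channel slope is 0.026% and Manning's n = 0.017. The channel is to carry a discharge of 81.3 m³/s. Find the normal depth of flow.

Manning's equation rearranged: A R^(2/3) = nQ / (1·√S) = 0.017 × 81.3 / (√0.00026) = 85.71.
Try y = 4.92 m: A R^(2/3) = 133.4 — too large.
Try y = 3.53 m: A R^(2/3) = 60.56 — too small.
Try y = 4.09 m: A R^(2/3) = 85.7 — close enough.

y_n = 4.09 m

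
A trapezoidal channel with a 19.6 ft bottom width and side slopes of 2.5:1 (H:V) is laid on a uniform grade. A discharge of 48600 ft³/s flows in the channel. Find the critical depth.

At critical depth, Q² T / (g A³) = 1, i.e. A³/T = Q²/g = 48600²/32.2 = 73350000.
At y = 30.3 ft: A³/T = 140900000 — too large.
At y = 21.3 ft: A³/T = 29630000 — too small.
At y = 26.2 ft: A³/T = 73600000 — matches.

y_c = 26.2 ft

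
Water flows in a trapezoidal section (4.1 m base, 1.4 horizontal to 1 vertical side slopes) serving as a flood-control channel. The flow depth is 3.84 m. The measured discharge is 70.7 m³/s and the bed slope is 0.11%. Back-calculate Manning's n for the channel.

n = 0.028

With bottom width b = 4.1 m and side slope z = 1.4: A = (b + zy)y = (4.1 + 1.4×3.84)×3.84 = 36.39 m²; P = b + 2y√(1+z²) = 4.1 + 2×3.84×1.72 = 17.31 m.
Hydraulic radius R = A/P = 36.39/17.31 = 2.102 m.
Rearranging Manning's equation: n = (1/Q) A R^(2/3) S^(1/2) = (1/70.7) × 36.39 × 2.102^(2/3) × √0.0011 = 0.028.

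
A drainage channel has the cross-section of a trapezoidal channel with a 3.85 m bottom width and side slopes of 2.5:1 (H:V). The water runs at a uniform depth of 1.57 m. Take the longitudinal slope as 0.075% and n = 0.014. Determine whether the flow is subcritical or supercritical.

With bottom width b = 3.85 m and side slope z = 2.5: A = (b + zy)y = (3.85 + 2.5×1.57)×1.57 = 12.21 m²; P = b + 2y√(1+z²) = 3.85 + 2×1.57×2.693 = 12.3 m.
Hydraulic radius R = A/P = 12.21/12.3 = 0.992 m.
V = (1/n) R^(2/3) √S = (1/0.014) × 0.992^(2/3) × √0.00075 = 1.946 m/s. Hydraulic depth D_h = A/T = 12.21/11.7 = 1.043 m.
Froude number Fr = V/√(g·D_h) = 1.946/√(9.81×1.043) = 0.608, which is less than 1, so the flow is subcritical.

subcritical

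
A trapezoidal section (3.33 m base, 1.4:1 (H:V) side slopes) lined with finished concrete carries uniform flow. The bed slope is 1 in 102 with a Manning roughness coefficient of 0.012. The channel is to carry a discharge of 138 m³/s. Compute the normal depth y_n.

Manning's equation rearranged: A R^(2/3) = nQ / (1·√S) = 0.012 × 138 / (√0.009804) = 16.72.
At y = 2.71 m: A R^(2/3) = 25.58 — too large.
At y = 1.89 m: A R^(2/3) = 12.39 — too small.
At y = 2.2 m: A R^(2/3) = 16.74 — ≈ 16.72.

y_n = 2.2 m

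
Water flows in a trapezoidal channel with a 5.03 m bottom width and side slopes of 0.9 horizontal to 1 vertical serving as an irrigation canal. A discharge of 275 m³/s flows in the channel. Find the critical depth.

y_c = 5 m

At critical depth, Q² T / (g A³) = 1, i.e. A³/T = Q²/g = 275²/9.81 = 7709.
Trying y = 5.65 m: A³/T = 12280 — over.
Trying y = 4.32 m: A³/T = 4465 — short.
Trying y = 5 m: A³/T = 7711 — matches.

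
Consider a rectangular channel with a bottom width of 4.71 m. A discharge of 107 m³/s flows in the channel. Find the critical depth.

y_c = 3.75 m

For a rectangular channel, critical depth y_c = (q²/g)^(1/3) where q = Q/b = 107/4.71 = 22.72 m²/s.
So y_c = (22.72²/9.81)^(1/3) = 3.75 m.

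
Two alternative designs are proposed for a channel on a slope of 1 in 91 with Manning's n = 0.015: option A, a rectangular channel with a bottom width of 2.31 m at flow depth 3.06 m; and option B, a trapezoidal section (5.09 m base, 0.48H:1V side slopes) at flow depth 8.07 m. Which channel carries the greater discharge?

Channel A: Flow area A = b·y = 2.31 × 3.06 = 7.069 m². Wetted perimeter P = b + 2y = 2.31 + 2×3.06 = 8.43 m. Hydraulic radius R = A/P = 7.069/8.43 = 0.8385 m. Q_A = (1/0.015)·7.069·0.8385^(2/3)·√0.01099 = 43.93 m³/s.
Channel B: With bottom width b = 5.09 m and side slope z = 0.48: A = (b + zy)y = (5.09 + 0.48×8.07)×8.07 = 72.34 m²; P = b + 2y√(1+z²) = 5.09 + 2×8.07×1.109 = 22.99 m. Hydraulic radius R = A/P = 72.34/22.99 = 3.146 m. Q_B = (1/0.015)·72.34·3.146^(2/3)·√0.01099 = 1085 m³/s.
Q_A = 43.93 m³/s vs Q_B = 1085 m³/s, so channel B carries more.

channel B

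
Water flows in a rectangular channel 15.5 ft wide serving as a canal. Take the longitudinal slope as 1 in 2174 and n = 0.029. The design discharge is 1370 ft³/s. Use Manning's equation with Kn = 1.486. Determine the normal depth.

y_n = 24.6 ft

Manning's equation rearranged: A R^(2/3) = nQ / (1.486·√S) = 0.029 × 1370 / (1.486 × √0.00046) = 1247.
Trying y = 31.5 ft: A R^(2/3) = 1651 — high.
Trying y = 24.6 ft: A R^(2/3) = 1244 — close enough.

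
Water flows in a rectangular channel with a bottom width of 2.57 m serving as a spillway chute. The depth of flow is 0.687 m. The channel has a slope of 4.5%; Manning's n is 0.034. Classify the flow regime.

supercritical

Flow area A = b·y = 2.57 × 0.687 = 1.766 m². Wetted perimeter P = b + 2y = 2.57 + 2×0.687 = 3.944 m.
Hydraulic radius R = A/P = 1.766/3.944 = 0.4477 m.
V = (1/n) R^(2/3) √S = (1/0.034) × 0.4477^(2/3) × √0.045 = 3.651 m/s. Hydraulic depth D_h = A/T = 1.766/2.57 = 0.687 m.
Froude number Fr = V/√(g·D_h) = 3.651/√(9.81×0.687) = 1.41, which is greater than 1, so the flow is supercritical.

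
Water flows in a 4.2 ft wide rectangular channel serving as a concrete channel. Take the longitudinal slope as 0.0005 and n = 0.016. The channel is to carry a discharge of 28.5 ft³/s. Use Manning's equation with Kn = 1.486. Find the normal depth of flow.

Manning's equation rearranged: A R^(2/3) = nQ / (1.486·√S) = 0.016 × 28.5 / (1.486 × √0.0005) = 13.72.
Trying y = 3.21 ft: A R^(2/3) = 15.81 — high.
Trying y = 1.99 ft: A R^(2/3) = 8.479 — low.
Trying y = 2.87 ft: A R^(2/3) = 13.71 — matches.

y_n = 2.87 ft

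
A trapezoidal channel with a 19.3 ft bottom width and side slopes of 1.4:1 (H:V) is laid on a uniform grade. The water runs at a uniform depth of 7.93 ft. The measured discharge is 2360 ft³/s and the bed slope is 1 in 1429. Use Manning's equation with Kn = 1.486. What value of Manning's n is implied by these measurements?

n = 0.012

With bottom width b = 19.3 ft and side slope z = 1.4: A = (b + zy)y = (19.3 + 1.4×7.93)×7.93 = 241.1 ft²; P = b + 2y√(1+z²) = 19.3 + 2×7.93×1.72 = 46.59 ft.
Hydraulic radius R = A/P = 241.1/46.59 = 5.175 ft.
Rearranging Manning's equation: n = (1.486/Q) A R^(2/3) S^(1/2) = (1.486/2360) × 241.1 × 5.175^(2/3) × √0.0006998 = 0.012.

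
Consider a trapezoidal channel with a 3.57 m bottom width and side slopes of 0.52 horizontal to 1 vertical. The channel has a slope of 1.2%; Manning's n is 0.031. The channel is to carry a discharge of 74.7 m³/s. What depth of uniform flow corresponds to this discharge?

Manning's equation rearranged: A R^(2/3) = nQ / (1·√S) = 0.031 × 74.7 / (√0.012) = 21.14.
Trying y = 3.38 m: A R^(2/3) = 24.73 — high.
Trying y = 2.49 m: A R^(2/3) = 14.57 — low.
Trying y = 3.09 m: A R^(2/3) = 21.13 — close enough.

y_n = 3.09 m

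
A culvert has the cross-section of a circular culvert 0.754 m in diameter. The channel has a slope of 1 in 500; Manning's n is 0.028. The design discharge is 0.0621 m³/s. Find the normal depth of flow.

y_n = 0.265 m

Manning's equation rearranged: A R^(2/3) = nQ / (1·√S) = 0.028 × 0.0621 / (√0.002) = 0.03888.
Trying y = 0.311 m: A R^(2/3) = 0.05231 — over.
Trying y = 0.203 m: A R^(2/3) = 0.02328 — short.
Trying y = 0.265 m: A R^(2/3) = 0.0389 — close enough.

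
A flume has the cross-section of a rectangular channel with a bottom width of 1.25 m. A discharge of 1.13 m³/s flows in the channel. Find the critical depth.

For a rectangular channel, critical depth y_c = (q²/g)^(1/3) where q = Q/b = 1.13/1.25 = 0.904 m²/s.
So y_c = (0.904²/9.81)^(1/3) = 0.437 m.

y_c = 0.437 m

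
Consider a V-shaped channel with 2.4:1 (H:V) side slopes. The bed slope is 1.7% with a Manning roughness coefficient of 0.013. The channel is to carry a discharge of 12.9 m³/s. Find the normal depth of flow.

y_n = 0.96 m

Manning's equation rearranged: A R^(2/3) = nQ / (1·√S) = 0.013 × 12.9 / (√0.017) = 1.286.
Try y = 1.15 m: A R^(2/3) = 2.081 — high.
Try y = 0.691 m: A R^(2/3) = 0.5349 — low.
Try y = 0.96 m: A R^(2/3) = 1.286 — matches.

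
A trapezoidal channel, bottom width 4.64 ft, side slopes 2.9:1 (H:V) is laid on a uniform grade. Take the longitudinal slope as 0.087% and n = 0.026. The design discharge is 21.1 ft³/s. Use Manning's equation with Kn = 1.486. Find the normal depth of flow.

y_n = 1.46 ft

Manning's equation rearranged: A R^(2/3) = nQ / (1.486·√S) = 0.026 × 21.1 / (1.486 × √0.00087) = 12.52.
Trying y = 1.25 ft: A R^(2/3) = 9.193 — short.
Trying y = 1.46 ft: A R^(2/3) = 12.55 — ≈ 12.52.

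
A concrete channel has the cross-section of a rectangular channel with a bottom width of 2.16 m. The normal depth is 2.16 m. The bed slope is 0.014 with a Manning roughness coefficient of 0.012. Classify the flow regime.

supercritical

Flow area A = b·y = 2.16 × 2.16 = 4.666 m². Wetted perimeter P = b + 2y = 2.16 + 2×2.16 = 6.48 m.
Hydraulic radius R = A/P = 4.666/6.48 = 0.72 m.
V = (1/n) R^(2/3) √S = (1/0.012) × 0.72^(2/3) × √0.014 = 7.921 m/s. Hydraulic depth D_h = A/T = 4.666/2.16 = 2.16 m.
Froude number Fr = V/√(g·D_h) = 7.921/√(9.81×2.16) = 1.72, which is greater than 1, so the flow is supercritical.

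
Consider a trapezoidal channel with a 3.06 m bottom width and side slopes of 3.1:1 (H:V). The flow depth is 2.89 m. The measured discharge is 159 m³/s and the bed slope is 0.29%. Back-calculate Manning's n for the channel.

n = 0.016

With bottom width b = 3.06 m and side slope z = 3.1: A = (b + zy)y = (3.06 + 3.1×2.89)×2.89 = 34.73 m²; P = b + 2y√(1+z²) = 3.06 + 2×2.89×3.257 = 21.89 m.
Hydraulic radius R = A/P = 34.73/21.89 = 1.587 m.
Rearranging Manning's equation: n = (1/Q) A R^(2/3) S^(1/2) = (1/159) × 34.73 × 1.587^(2/3) × √0.0029 = 0.016.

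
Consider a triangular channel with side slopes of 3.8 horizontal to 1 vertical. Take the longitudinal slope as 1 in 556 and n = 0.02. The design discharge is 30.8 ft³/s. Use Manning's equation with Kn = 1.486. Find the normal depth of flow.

Manning's equation rearranged: A R^(2/3) = nQ / (1.486·√S) = 0.02 × 30.8 / (1.486 × √0.001799) = 9.775.
Trying y = 1.87 ft: A R^(2/3) = 12.43 — too large.
Trying y = 1.41 ft: A R^(2/3) = 5.852 — too small.
Trying y = 1.71 ft: A R^(2/3) = 9.789 — close enough.

y_n = 1.71 ft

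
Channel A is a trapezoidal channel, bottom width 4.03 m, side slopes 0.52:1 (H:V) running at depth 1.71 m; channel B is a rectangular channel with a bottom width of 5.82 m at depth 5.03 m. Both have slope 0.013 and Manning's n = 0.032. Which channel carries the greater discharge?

Channel A: With bottom width b = 4.03 m and side slope z = 0.52: A = (b + zy)y = (4.03 + 0.52×1.71)×1.71 = 8.412 m²; P = b + 2y√(1+z²) = 4.03 + 2×1.71×1.127 = 7.885 m. Hydraulic radius R = A/P = 8.412/7.885 = 1.067 m. Q_A = (1/0.032)·8.412·1.067^(2/3)·√0.013 = 31.29 m³/s.
Channel B: Flow area A = b·y = 5.82 × 5.03 = 29.27 m². Wetted perimeter P = b + 2y = 5.82 + 2×5.03 = 15.88 m. Hydraulic radius R = A/P = 29.27/15.88 = 1.843 m. Q_B = (1/0.032)·29.27·1.843^(2/3)·√0.013 = 156.8 m³/s.
Q_A = 31.29 m³/s vs Q_B = 156.8 m³/s, so channel B carries more.

channel B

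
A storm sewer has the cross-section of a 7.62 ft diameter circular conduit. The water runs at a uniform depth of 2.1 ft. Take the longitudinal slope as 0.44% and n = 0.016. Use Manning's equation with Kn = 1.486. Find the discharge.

Q = 71.7 ft³/s

For a circular section of diameter D = 7.62 ft at depth y = 2.1 ft, the central angle is θ = 2 arccos(1 − 2y/D) = 2.211 rad. Then A = (D²/8)(θ − sin θ) = 10.22 ft² and P = Dθ/2 = 8.423 ft.
Hydraulic radius R = A/P = 10.22/8.423 = 1.214 ft.
Manning's equation: Q = (1.486/n) A R^(2/3) S^(1/2) = (1.486/0.016) × 10.22 × 1.214^(2/3) × 0.0044^(1/2) = 71.7 ft³/s.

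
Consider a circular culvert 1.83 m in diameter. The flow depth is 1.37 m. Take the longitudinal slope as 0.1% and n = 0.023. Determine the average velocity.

V = 0.925 m/s

For a circular section of diameter D = 1.83 m at depth y = 1.37 m, the central angle is θ = 2 arccos(1 − 2y/D) = 4.182 rad. Then A = (D²/8)(θ − sin θ) = 2.112 m² and P = Dθ/2 = 3.827 m.
Hydraulic radius R = A/P = 2.112/3.827 = 0.5519 m.
From Manning's equation, V = (1/n) R^(2/3) S^(1/2) = (1/0.023) × 0.5519^(2/3) × 0.001^(1/2) = 0.925 m/s.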